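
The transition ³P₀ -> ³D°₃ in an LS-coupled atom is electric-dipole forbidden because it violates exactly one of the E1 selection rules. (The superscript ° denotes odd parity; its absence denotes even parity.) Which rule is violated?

Initial level: S=1, L=1, J=0, parity even. Final level: S=1, L=2, J=3, parity odd.
Parity must change: even → odd — ✓.
ΔS = 0: S: 1 → 1 — ✓.
ΔL = 0, ±1 (not L=0↔0): L: 1 → 2, ΔL = +1 — ✓.
ΔJ = 0, ±1 (not J=0↔0): J: 0 → 3, ΔJ = +3 — ✗.

the ΔJ = 0, ±1 rule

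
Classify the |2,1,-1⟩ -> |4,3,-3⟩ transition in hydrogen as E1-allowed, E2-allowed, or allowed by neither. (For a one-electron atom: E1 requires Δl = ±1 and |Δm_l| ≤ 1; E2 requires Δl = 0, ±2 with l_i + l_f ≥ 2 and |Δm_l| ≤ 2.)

E2

Δl = 3 − 1 = +2; l_i + l_f = 4.
Δm_l = -2.
E1 (Δl = ±1, |Δm_l| ≤ 1): not satisfied.
E2 (Δl = 0,±2, l_i+l_f ≥ 2, |Δm_l| ≤ 2): satisfied.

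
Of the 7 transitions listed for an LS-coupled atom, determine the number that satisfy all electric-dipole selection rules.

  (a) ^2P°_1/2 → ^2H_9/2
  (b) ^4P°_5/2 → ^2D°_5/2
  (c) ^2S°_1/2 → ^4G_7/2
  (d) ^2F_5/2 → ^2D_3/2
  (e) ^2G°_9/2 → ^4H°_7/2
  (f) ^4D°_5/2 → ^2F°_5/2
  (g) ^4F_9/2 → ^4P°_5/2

0

(a) forbidden (ΔL, ΔJ fail)
(b) forbidden (parity, ΔS fail)
(c) forbidden (ΔS, ΔL, ΔJ fail)
(d) forbidden (parity fails)
(e) forbidden (parity, ΔS fail)
(f) forbidden (parity, ΔS fail)
(g) forbidden (ΔL, ΔJ fail)
Total allowed: 0 of 7.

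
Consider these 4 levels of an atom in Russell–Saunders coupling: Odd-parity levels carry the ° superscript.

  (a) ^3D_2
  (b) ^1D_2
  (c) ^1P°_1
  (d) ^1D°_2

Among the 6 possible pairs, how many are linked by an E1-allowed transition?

(a)–(b): forbidden (parity, ΔS).
(a)–(c): forbidden (ΔS).
(a)–(d): forbidden (ΔS).
(b)–(c): allowed.
(b)–(d): allowed.
(c)–(d): forbidden (parity).
Allowed pairs: 2 of 6.

2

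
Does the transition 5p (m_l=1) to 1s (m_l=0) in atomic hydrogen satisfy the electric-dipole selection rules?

allowed

Δl = 0 − 1 = -1; the E1 rule Δl = ±1 is ✓.
m_l: 1 → 0 (Δm_l = -1). |Δm_l| ≤ 1 ✓.
All E1 selection rules are satisfied.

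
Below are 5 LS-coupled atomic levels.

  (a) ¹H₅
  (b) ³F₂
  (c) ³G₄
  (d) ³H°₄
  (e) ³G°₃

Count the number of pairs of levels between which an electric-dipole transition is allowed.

(a)–(b): forbidden (parity, ΔS, ΔL, ΔJ).
(a)–(c): forbidden (parity, ΔS).
(a)–(d): forbidden (ΔS).
(a)–(e): forbidden (ΔS, ΔJ).
(b)–(c): forbidden (parity, ΔJ).
(b)–(d): forbidden (ΔL, ΔJ).
(b)–(e): allowed.
(c)–(d): allowed.
(c)–(e): allowed.
(d)–(e): forbidden (parity).
Allowed pairs: 3 of 10.

3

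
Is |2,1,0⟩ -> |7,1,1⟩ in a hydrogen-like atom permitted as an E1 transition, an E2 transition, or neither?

E2

Δl = 1 − 1 = +0; l_i + l_f = 2.
Δm_l = +1.
E1 (Δl = ±1, |Δm_l| ≤ 1): not satisfied.
E2 (Δl = 0,±2, l_i+l_f ≥ 2, |Δm_l| ≤ 2): satisfied.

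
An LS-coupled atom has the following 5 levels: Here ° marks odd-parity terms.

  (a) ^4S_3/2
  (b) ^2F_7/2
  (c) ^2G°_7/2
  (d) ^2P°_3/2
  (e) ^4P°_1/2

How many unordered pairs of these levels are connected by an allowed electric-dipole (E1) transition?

2

(a)–(b): forbidden (parity, ΔS, ΔL, ΔJ).
(a)–(c): forbidden (ΔS, ΔL, ΔJ).
(a)–(d): forbidden (ΔS).
(a)–(e): allowed.
(b)–(c): allowed.
(b)–(d): forbidden (ΔL, ΔJ).
(b)–(e): forbidden (ΔS, ΔL, ΔJ).
(c)–(d): forbidden (parity, ΔL, ΔJ).
(c)–(e): forbidden (parity, ΔS, ΔL, ΔJ).
(d)–(e): forbidden (parity, ΔS).
Allowed pairs: 2 of 10.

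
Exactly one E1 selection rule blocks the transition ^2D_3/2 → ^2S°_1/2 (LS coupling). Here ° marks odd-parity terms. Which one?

ΔJ = 0, ±1 (not J=0↔0): J: 3/2 → 1/2, ΔJ = -1 — passes.
ΔS = 0: S: 1/2 → 1/2 — passes.
ΔL = 0, ±1 (not L=0↔0): L: 2 → 0, ΔL = -2 — fails.
Parity must change: even → odd — passes.

the ΔL = 0, ±1 rule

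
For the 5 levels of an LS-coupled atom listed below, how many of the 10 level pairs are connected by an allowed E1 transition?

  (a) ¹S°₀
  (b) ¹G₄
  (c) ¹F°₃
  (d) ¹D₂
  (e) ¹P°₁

3

(a)–(b): forbidden (ΔL, ΔJ).
(a)–(c): forbidden (parity, ΔL, ΔJ).
(a)–(d): forbidden (ΔL, ΔJ).
(a)–(e): forbidden (parity).
(b)–(c): allowed.
(b)–(d): forbidden (parity, ΔL, ΔJ).
(b)–(e): forbidden (ΔL, ΔJ).
(c)–(d): allowed.
(c)–(e): forbidden (parity, ΔL, ΔJ).
(d)–(e): allowed.
Allowed pairs: 3 of 10.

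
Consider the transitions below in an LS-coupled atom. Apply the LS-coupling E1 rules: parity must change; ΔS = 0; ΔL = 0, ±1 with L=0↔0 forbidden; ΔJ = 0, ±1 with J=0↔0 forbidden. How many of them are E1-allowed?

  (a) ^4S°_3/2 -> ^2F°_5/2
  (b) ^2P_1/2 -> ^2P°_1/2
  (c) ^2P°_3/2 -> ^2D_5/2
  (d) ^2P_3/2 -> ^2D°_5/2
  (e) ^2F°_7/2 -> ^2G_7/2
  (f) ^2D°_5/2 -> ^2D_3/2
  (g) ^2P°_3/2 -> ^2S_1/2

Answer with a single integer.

6

(a) forbidden (parity, ΔS, ΔL fail)
(b) allowed
(c) allowed
(d) allowed
(e) allowed
(f) allowed
(g) allowed
Total allowed: 6 of 7.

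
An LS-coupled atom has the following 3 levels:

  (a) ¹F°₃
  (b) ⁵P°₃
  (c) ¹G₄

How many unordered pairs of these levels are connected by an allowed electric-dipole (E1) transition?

1

(a)–(b): forbidden (parity, ΔS, ΔL).
(a)–(c): allowed.
(b)–(c): forbidden (ΔS, ΔL).
Allowed pairs: 1 of 3.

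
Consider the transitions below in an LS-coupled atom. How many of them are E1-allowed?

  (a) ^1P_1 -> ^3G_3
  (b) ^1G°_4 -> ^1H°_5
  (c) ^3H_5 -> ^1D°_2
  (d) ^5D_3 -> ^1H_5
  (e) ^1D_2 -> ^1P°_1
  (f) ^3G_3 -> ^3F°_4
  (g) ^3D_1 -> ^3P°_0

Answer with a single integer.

(a) forbidden (parity, ΔS, ΔL, ΔJ fail)
(b) forbidden (parity fails)
(c) forbidden (ΔS, ΔL, ΔJ fail)
(d) forbidden (parity, ΔS, ΔL, ΔJ fail)
(e) allowed
(f) allowed
(g) allowed
Total allowed: 3 of 7.

3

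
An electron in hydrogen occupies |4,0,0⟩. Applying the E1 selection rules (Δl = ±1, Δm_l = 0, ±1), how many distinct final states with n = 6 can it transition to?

3

E1 requires Δl = ±1, so l_f ∈ {-1, 1}; with 0 ≤ l_f ≤ n_f−1 = 5, the allowed l_f values are {1}.
For l_f = 1: m_f ∈ {m_i−1, m_i, m_i+1} ∩ [−1, 1] = {-1, 0, 1} → 3 states.
Total: 3.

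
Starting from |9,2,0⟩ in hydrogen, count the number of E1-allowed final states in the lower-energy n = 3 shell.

E1 requires Δl = ±1, so l_f ∈ {1, 3}; with 0 ≤ l_f ≤ n_f−1 = 2, the allowed l_f values are {1}.
For l_f = 1: m_f ∈ {m_i−1, m_i, m_i+1} ∩ [−1, 1] = {-1, 0, 1} → 3 states.
Total: 3.

3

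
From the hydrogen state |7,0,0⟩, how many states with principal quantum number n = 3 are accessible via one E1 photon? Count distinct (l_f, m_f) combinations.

3

E1 requires Δl = ±1, so l_f ∈ {-1, 1}; with 0 ≤ l_f ≤ n_f−1 = 2, the allowed l_f values are {1}.
For l_f = 1: m_f ∈ {m_i−1, m_i, m_i+1} ∩ [−1, 1] = {-1, 0, 1} → 3 states.
Total: 3.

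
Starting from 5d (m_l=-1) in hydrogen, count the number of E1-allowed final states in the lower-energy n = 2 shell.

E1 requires Δl = ±1, so l_f ∈ {1, 3}; with 0 ≤ l_f ≤ n_f−1 = 1, the allowed l_f values are {1}.
For l_f = 1: m_f ∈ {m_i−1, m_i, m_i+1} ∩ [−1, 1] = {-1, 0} → 2 states.
Total: 2.

2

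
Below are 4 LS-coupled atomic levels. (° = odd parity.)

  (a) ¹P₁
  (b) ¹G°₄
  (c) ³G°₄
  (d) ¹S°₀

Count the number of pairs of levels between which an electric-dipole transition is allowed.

(a)–(b): forbidden (ΔL, ΔJ).
(a)–(c): forbidden (ΔS, ΔL, ΔJ).
(a)–(d): allowed.
(b)–(c): forbidden (parity, ΔS).
(b)–(d): forbidden (parity, ΔL, ΔJ).
(c)–(d): forbidden (parity, ΔS, ΔL, ΔJ).
Allowed pairs: 1 of 6.

1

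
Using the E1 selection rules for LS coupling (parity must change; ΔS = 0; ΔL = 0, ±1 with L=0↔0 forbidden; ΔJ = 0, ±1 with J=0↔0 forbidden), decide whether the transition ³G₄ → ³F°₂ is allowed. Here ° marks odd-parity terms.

Reading off the term symbols: S 1→1, L 4→3, J 4→2, parity even→odd.
Parity must change: even → odd — satisfied.
ΔS = 0: S: 1 → 1 — satisfied.
ΔL = 0, ±1 (not L=0↔0): L: 4 → 3, ΔL = -1 — satisfied.
ΔJ = 0, ±1 (not J=0↔0): J: 4 → 2, ΔJ = -2 — violated.
Rule(s) violated: ΔJ.

forbidden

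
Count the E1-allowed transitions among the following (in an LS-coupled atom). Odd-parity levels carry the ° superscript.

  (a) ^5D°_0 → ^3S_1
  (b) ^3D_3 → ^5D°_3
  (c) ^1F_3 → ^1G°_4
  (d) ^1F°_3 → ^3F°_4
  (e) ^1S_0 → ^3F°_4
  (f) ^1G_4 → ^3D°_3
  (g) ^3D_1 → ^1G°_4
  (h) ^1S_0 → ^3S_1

1

(a) forbidden (ΔS, ΔL fail)
(b) forbidden (ΔS fails)
(c) allowed
(d) forbidden (parity, ΔS fail)
(e) forbidden (ΔS, ΔL, ΔJ fail)
(f) forbidden (ΔS, ΔL fail)
(g) forbidden (ΔS, ΔL, ΔJ fail)
(h) forbidden (parity, ΔS, ΔL fail)
Total allowed: 1 of 8.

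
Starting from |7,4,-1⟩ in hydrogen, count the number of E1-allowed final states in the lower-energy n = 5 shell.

E1 requires Δl = ±1, so l_f ∈ {3, 5}; with 0 ≤ l_f ≤ n_f−1 = 4, the allowed l_f values are {3}.
For l_f = 3: m_f ∈ {m_i−1, m_i, m_i+1} ∩ [−3, 3] = {-2, -1, 0} → 3 states.
Total: 3.

3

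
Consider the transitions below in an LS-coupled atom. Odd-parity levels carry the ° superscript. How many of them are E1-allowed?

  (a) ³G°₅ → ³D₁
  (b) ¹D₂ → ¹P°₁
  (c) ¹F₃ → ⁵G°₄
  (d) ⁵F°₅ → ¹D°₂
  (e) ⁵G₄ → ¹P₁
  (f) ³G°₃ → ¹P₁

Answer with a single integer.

1

(a) forbidden (ΔL, ΔJ fail)
(b) allowed
(c) forbidden (ΔS fails)
(d) forbidden (parity, ΔS, ΔJ fail)
(e) forbidden (parity, ΔS, ΔL, ΔJ fail)
(f) forbidden (ΔS, ΔL, ΔJ fail)
Total allowed: 1 of 6.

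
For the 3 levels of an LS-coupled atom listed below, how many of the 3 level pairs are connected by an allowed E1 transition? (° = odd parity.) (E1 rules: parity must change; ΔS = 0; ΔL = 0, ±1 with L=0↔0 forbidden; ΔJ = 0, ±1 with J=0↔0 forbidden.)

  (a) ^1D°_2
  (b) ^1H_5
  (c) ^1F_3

1

(a)–(b): forbidden (ΔL, ΔJ).
(a)–(c): allowed.
(b)–(c): forbidden (parity, ΔL, ΔJ).
Allowed pairs: 1 of 3.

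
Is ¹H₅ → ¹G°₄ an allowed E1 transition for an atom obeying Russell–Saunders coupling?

Initial level: S=0, L=5, J=5, parity even. Final level: S=0, L=4, J=4, parity odd.
Parity must change: even → odd — satisfied.
ΔS = 0: S: 0 → 0 — satisfied.
ΔL = 0, ±1 (not L=0↔0): L: 5 → 4, ΔL = -1 — satisfied.
ΔJ = 0, ±1 (not J=0↔0): J: 5 → 4, ΔJ = -1 — satisfied.
All four E1 rules are satisfied.

allowed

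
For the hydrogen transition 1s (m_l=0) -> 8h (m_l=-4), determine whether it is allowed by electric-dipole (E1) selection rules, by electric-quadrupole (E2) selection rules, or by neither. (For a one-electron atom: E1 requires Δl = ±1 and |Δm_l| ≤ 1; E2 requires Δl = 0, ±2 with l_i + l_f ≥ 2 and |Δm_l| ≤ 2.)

neither

Δl = 5 − 0 = +5; l_i + l_f = 5.
Δm_l = -4.
E1 (Δl = ±1, |Δm_l| ≤ 1): not satisfied.
E2 (Δl = 0,±2, l_i+l_f ≥ 2, |Δm_l| ≤ 2): not satisfied.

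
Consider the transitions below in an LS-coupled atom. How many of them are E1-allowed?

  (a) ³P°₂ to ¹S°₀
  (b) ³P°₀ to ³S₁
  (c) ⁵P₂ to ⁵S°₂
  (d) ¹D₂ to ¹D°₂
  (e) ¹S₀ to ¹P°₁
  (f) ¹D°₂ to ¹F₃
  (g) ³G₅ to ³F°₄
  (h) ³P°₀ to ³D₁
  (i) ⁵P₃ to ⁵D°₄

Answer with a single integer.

(a) forbidden (parity, ΔS, ΔJ fail)
(b) allowed
(c) allowed
(d) allowed
(e) allowed
(f) allowed
(g) allowed
(h) allowed
(i) allowed
Total allowed: 8 of 9.

8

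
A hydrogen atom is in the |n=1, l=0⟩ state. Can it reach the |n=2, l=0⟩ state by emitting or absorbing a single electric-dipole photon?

forbidden

Initial l = 0, final l = 0, so Δl = +0. E1 requires Δl = ±1: violated.
The transition is electric-dipole forbidden.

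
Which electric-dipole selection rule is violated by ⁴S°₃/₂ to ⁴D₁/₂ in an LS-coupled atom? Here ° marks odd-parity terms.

the ΔL = 0, ±1 rule

Initial level: S=3/2, L=0, J=3/2, parity odd. Final level: S=3/2, L=2, J=1/2, parity even.
ΔL = 0, ±1 (not L=0↔0): L: 0 → 2, ΔL = +2 — fails.
Parity must change: odd → even — ok.
ΔJ = 0, ±1 (not J=0↔0): J: 3/2 → 1/2, ΔJ = -1 — ok.
ΔS = 0: S: 3/2 → 3/2 — ok.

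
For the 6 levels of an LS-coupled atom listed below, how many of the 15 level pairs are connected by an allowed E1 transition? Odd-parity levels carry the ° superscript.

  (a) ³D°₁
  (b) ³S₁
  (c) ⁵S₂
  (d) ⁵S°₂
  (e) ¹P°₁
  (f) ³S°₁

(a)–(b): forbidden (ΔL).
(a)–(c): forbidden (ΔS, ΔL).
(a)–(d): forbidden (parity, ΔS, ΔL).
(a)–(e): forbidden (parity, ΔS).
(a)–(f): forbidden (parity, ΔL).
(b)–(c): forbidden (parity, ΔS, ΔL).
(b)–(d): forbidden (ΔS, ΔL).
(b)–(e): forbidden (ΔS).
(b)–(f): forbidden (ΔL).
(c)–(d): forbidden (ΔL).
(c)–(e): forbidden (ΔS).
(c)–(f): forbidden (ΔS, ΔL).
(d)–(e): forbidden (parity, ΔS).
(d)–(f): forbidden (parity, ΔS, ΔL).
(e)–(f): forbidden (parity, ΔS).
Allowed pairs: 0 of 15.

0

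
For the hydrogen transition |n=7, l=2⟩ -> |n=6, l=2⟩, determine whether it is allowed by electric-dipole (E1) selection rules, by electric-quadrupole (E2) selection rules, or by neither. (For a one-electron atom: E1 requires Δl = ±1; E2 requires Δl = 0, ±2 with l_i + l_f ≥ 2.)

Δl = 2 − 2 = +0; l_i + l_f = 4.
E1 (Δl = ±1): not satisfied.
E2 (Δl = 0,±2, l_i+l_f ≥ 2): satisfied.

E2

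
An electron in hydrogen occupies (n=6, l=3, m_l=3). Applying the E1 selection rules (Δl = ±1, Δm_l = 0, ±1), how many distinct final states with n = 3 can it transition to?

E1 requires Δl = ±1, so l_f ∈ {2, 4}; with 0 ≤ l_f ≤ n_f−1 = 2, the allowed l_f values are {2}.
For l_f = 2: m_f ∈ {m_i−1, m_i, m_i+1} ∩ [−2, 2] = {2} → 1 state.
Total: 1.

1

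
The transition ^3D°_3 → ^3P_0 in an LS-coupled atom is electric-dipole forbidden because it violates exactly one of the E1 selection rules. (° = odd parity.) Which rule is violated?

Initial level: S=1, L=2, J=3, parity odd. Final level: S=1, L=1, J=0, parity even.
Parity must change: odd → even — passes.
ΔL = 0, ±1 (not L=0↔0): L: 2 → 1, ΔL = -1 — passes.
ΔJ = 0, ±1 (not J=0↔0): J: 3 → 0, ΔJ = -3 — fails.
ΔS = 0: S: 1 → 1 — passes.

the ΔJ = 0, ±1 rule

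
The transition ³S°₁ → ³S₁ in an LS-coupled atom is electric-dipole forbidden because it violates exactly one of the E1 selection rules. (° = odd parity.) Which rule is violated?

the L=0 ↔ L=0 exclusion

ΔS = 0: S: 1 → 1 — ✓.
Parity must change: odd → even — ✓.
ΔL = 0, ±1 (not L=0↔0): L: 0 → 0, ΔL = +0 — ✗.
ΔJ = 0, ±1 (not J=0↔0): J: 1 → 1, ΔJ = +0 — ✓.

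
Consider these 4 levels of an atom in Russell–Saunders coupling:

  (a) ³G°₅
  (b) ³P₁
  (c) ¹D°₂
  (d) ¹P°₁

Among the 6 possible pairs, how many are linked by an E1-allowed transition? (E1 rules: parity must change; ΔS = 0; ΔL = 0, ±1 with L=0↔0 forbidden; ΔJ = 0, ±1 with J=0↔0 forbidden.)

0

(a)–(b): forbidden (ΔL, ΔJ).
(a)–(c): forbidden (parity, ΔS, ΔL, ΔJ).
(a)–(d): forbidden (parity, ΔS, ΔL, ΔJ).
(b)–(c): forbidden (ΔS).
(b)–(d): forbidden (ΔS).
(c)–(d): forbidden (parity).
Allowed pairs: 0 of 6.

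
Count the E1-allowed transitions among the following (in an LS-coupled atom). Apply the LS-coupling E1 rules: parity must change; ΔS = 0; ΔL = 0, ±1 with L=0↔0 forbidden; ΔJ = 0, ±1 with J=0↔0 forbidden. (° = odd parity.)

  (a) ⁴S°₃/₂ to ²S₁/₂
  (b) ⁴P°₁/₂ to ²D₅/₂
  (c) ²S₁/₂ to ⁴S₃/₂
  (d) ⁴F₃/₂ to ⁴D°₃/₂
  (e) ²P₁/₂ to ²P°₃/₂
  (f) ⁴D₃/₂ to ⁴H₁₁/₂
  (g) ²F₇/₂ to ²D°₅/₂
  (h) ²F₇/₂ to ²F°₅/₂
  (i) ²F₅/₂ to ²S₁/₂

4

(a) forbidden (ΔS, ΔL fail)
(b) forbidden (ΔS, ΔJ fail)
(c) forbidden (parity, ΔS, ΔL fail)
(d) allowed
(e) allowed
(f) forbidden (parity, ΔL, ΔJ fail)
(g) allowed
(h) allowed
(i) forbidden (parity, ΔL, ΔJ fail)
Total allowed: 4 of 9.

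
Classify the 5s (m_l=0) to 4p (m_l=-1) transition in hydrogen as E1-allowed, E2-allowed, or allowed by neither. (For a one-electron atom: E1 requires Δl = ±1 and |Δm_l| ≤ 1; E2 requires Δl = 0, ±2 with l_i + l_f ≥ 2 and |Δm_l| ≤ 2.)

E1

Δl = 1 − 0 = +1; l_i + l_f = 1.
Δm_l = -1.
E1 (Δl = ±1, |Δm_l| ≤ 1): satisfied.
E2 (Δl = 0,±2, l_i+l_f ≥ 2, |Δm_l| ≤ 2): not satisfied.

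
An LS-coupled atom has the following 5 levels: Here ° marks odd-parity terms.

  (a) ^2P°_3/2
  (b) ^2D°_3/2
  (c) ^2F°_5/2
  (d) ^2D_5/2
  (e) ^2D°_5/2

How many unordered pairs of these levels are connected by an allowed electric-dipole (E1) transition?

4

(a)–(b): forbidden (parity).
(a)–(c): forbidden (parity, ΔL).
(a)–(d): allowed.
(a)–(e): forbidden (parity).
(b)–(c): forbidden (parity).
(b)–(d): allowed.
(b)–(e): forbidden (parity).
(c)–(d): allowed.
(c)–(e): forbidden (parity).
(d)–(e): allowed.
Allowed pairs: 4 of 10.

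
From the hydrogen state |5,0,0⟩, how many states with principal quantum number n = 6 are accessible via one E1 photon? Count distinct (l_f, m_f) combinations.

3

E1 requires Δl = ±1, so l_f ∈ {-1, 1}; with 0 ≤ l_f ≤ n_f−1 = 5, the allowed l_f values are {1}.
For l_f = 1: m_f ∈ {m_i−1, m_i, m_i+1} ∩ [−1, 1] = {-1, 0, 1} → 3 states.
Total: 3.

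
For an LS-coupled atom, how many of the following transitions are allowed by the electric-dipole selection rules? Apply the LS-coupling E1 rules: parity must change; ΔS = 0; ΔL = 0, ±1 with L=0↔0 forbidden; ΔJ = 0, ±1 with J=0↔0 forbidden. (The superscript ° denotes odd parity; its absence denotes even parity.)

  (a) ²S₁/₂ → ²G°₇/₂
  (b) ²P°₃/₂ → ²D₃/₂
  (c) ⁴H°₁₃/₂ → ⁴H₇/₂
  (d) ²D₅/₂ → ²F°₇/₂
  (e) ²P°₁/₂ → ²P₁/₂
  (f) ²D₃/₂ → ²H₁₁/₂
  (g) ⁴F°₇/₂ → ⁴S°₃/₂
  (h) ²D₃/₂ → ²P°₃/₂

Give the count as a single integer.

(a) forbidden (ΔL, ΔJ fail)
(b) allowed
(c) forbidden (ΔJ fails)
(d) allowed
(e) allowed
(f) forbidden (parity, ΔL, ΔJ fail)
(g) forbidden (parity, ΔL, ΔJ fail)
(h) allowed
Total allowed: 4 of 8.

4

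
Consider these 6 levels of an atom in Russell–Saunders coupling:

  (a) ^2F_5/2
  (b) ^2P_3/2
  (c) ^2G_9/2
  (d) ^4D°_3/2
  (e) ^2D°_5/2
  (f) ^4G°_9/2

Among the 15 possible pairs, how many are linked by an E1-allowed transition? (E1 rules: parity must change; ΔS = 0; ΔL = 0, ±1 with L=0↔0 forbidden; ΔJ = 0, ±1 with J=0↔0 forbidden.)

2

(a)–(b): forbidden (parity, ΔL).
(a)–(c): forbidden (parity, ΔJ).
(a)–(d): forbidden (ΔS).
(a)–(e): allowed.
(a)–(f): forbidden (ΔS, ΔJ).
(b)–(c): forbidden (parity, ΔL, ΔJ).
(b)–(d): forbidden (ΔS).
(b)–(e): allowed.
(b)–(f): forbidden (ΔS, ΔL, ΔJ).
(c)–(d): forbidden (ΔS, ΔL, ΔJ).
(c)–(e): forbidden (ΔL, ΔJ).
(c)–(f): forbidden (ΔS).
(d)–(e): forbidden (parity, ΔS).
(d)–(f): forbidden (parity, ΔL, ΔJ).
(e)–(f): forbidden (parity, ΔS, ΔL, ΔJ).
Allowed pairs: 2 of 15.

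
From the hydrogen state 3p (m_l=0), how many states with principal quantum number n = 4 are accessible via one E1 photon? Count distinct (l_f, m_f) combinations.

4

E1 requires Δl = ±1, so l_f ∈ {0, 2}; with 0 ≤ l_f ≤ n_f−1 = 3, the allowed l_f values are {0, 2}.
For l_f = 0: m_f ∈ {m_i−1, m_i, m_i+1} ∩ [−0, 0] = {0} → 1 state.
For l_f = 2: m_f ∈ {m_i−1, m_i, m_i+1} ∩ [−2, 2] = {-1, 0, 1} → 3 states.
Total: 4.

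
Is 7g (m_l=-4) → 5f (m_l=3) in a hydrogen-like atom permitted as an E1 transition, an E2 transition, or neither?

Δl = 3 − 4 = -1; l_i + l_f = 7.
Δm_l = +7.
E1 (Δl = ±1, |Δm_l| ≤ 1): not satisfied.
E2 (Δl = 0,±2, l_i+l_f ≥ 2, |Δm_l| ≤ 2): not satisfied.

neither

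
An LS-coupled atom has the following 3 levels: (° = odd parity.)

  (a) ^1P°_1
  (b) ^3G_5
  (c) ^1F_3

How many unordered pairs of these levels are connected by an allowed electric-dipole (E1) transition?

0

(a)–(b): forbidden (ΔS, ΔL, ΔJ).
(a)–(c): forbidden (ΔL, ΔJ).
(b)–(c): forbidden (parity, ΔS, ΔJ).
Allowed pairs: 0 of 3.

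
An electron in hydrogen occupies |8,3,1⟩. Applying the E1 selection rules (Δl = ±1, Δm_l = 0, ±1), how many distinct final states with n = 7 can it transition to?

6

E1 requires Δl = ±1, so l_f ∈ {2, 4}; with 0 ≤ l_f ≤ n_f−1 = 6, the allowed l_f values are {2, 4}.
For l_f = 2: m_f ∈ {m_i−1, m_i, m_i+1} ∩ [−2, 2] = {0, 1, 2} → 3 states.
For l_f = 4: m_f ∈ {m_i−1, m_i, m_i+1} ∩ [−4, 4] = {0, 1, 2} → 3 states.
Total: 6.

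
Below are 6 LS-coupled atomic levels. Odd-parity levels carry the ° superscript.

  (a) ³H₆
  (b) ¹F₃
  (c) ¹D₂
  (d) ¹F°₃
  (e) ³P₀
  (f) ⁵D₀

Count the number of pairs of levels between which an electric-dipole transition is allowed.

2

(a)–(b): forbidden (parity, ΔS, ΔL, ΔJ).
(a)–(c): forbidden (parity, ΔS, ΔL, ΔJ).
(a)–(d): forbidden (ΔS, ΔL, ΔJ).
(a)–(e): forbidden (parity, ΔL, ΔJ).
(a)–(f): forbidden (parity, ΔS, ΔL, ΔJ).
(b)–(c): forbidden (parity).
(b)–(d): allowed.
(b)–(e): forbidden (parity, ΔS, ΔL, ΔJ).
(b)–(f): forbidden (parity, ΔS, ΔJ).
(c)–(d): allowed.
(c)–(e): forbidden (parity, ΔS, ΔJ).
(c)–(f): forbidden (parity, ΔS, ΔJ).
(d)–(e): forbidden (ΔS, ΔL, ΔJ).
(d)–(f): forbidden (ΔS, ΔJ).
(e)–(f): forbidden (parity, ΔS, ΔJ).
Allowed pairs: 2 of 15.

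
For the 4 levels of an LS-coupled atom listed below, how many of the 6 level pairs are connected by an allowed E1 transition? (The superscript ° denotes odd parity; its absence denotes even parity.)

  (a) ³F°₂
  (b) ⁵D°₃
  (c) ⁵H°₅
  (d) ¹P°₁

(a)–(b): forbidden (parity, ΔS).
(a)–(c): forbidden (parity, ΔS, ΔL, ΔJ).
(a)–(d): forbidden (parity, ΔS, ΔL).
(b)–(c): forbidden (parity, ΔL, ΔJ).
(b)–(d): forbidden (parity, ΔS, ΔJ).
(c)–(d): forbidden (parity, ΔS, ΔL, ΔJ).
Allowed pairs: 0 of 6.

0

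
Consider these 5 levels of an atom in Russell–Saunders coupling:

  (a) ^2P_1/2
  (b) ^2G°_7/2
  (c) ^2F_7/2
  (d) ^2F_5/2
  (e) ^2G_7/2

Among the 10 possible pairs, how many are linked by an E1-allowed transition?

(a)–(b): forbidden (ΔL, ΔJ).
(a)–(c): forbidden (parity, ΔL, ΔJ).
(a)–(d): forbidden (parity, ΔL, ΔJ).
(a)–(e): forbidden (parity, ΔL, ΔJ).
(b)–(c): allowed.
(b)–(d): allowed.
(b)–(e): allowed.
(c)–(d): forbidden (parity).
(c)–(e): forbidden (parity).
(d)–(e): forbidden (parity).
Allowed pairs: 3 of 10.

3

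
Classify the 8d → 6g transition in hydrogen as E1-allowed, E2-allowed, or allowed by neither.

E2

Δl = 4 − 2 = +2; l_i + l_f = 6.
E1 (Δl = ±1): not satisfied.
E2 (Δl = 0,±2, l_i+l_f ≥ 2): satisfied.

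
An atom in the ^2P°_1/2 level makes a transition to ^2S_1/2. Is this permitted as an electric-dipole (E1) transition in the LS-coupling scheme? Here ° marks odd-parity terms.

allowed

ΔJ = 0, ±1 (not J=0↔0): J: 1/2 → 1/2, ΔJ = +0 — ok.
Parity must change: odd → even — ok.
ΔS = 0: S: 1/2 → 1/2 — ok.
ΔL = 0, ±1 (not L=0↔0): L: 1 → 0, ΔL = -1 — ok.
All four E1 rules are satisfied.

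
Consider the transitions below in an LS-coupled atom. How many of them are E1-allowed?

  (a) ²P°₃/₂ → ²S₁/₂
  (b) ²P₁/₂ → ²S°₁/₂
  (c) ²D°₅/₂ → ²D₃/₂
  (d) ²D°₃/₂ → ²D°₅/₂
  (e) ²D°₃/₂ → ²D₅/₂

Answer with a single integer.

4

(a) allowed
(b) allowed
(c) allowed
(d) forbidden (parity fails)
(e) allowed
Total allowed: 4 of 5.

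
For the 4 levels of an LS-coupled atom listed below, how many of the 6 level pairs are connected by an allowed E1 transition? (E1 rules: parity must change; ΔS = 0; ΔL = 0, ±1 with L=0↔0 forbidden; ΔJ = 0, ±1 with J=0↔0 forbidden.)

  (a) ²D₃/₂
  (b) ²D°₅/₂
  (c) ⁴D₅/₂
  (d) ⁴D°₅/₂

2

(a)–(b): allowed.
(a)–(c): forbidden (parity, ΔS).
(a)–(d): forbidden (ΔS).
(b)–(c): forbidden (ΔS).
(b)–(d): forbidden (parity, ΔS).
(c)–(d): allowed.
Allowed pairs: 2 of 6.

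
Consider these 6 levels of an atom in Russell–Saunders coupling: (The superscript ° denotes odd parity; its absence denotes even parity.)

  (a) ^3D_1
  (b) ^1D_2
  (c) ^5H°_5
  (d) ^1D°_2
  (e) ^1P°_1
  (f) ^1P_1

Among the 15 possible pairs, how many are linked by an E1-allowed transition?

4

(a)–(b): forbidden (parity, ΔS).
(a)–(c): forbidden (ΔS, ΔL, ΔJ).
(a)–(d): forbidden (ΔS).
(a)–(e): forbidden (ΔS).
(a)–(f): forbidden (parity, ΔS).
(b)–(c): forbidden (ΔS, ΔL, ΔJ).
(b)–(d): allowed.
(b)–(e): allowed.
(b)–(f): forbidden (parity).
(c)–(d): forbidden (parity, ΔS, ΔL, ΔJ).
(c)–(e): forbidden (parity, ΔS, ΔL, ΔJ).
(c)–(f): forbidden (ΔS, ΔL, ΔJ).
(d)–(e): forbidden (parity).
(d)–(f): allowed.
(e)–(f): allowed.
Allowed pairs: 4 of 15.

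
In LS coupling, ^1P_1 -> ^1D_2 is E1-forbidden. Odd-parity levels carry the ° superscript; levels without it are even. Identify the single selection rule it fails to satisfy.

Parity must change: even → even — fails.
ΔS = 0: S: 0 → 0 — passes.
ΔL = 0, ±1 (not L=0↔0): L: 1 → 2, ΔL = +1 — passes.
ΔJ = 0, ±1 (not J=0↔0): J: 1 → 2, ΔJ = +1 — passes.

parity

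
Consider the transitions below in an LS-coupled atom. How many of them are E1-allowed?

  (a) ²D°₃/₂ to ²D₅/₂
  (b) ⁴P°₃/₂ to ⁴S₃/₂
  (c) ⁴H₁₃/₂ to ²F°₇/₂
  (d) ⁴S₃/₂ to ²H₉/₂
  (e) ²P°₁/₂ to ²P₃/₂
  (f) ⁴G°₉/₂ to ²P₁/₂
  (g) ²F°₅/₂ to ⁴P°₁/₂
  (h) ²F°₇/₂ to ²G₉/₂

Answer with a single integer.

(a) allowed
(b) allowed
(c) forbidden (ΔS, ΔL, ΔJ fail)
(d) forbidden (parity, ΔS, ΔL, ΔJ fail)
(e) allowed
(f) forbidden (ΔS, ΔL, ΔJ fail)
(g) forbidden (parity, ΔS, ΔL, ΔJ fail)
(h) allowed
Total allowed: 4 of 8.

4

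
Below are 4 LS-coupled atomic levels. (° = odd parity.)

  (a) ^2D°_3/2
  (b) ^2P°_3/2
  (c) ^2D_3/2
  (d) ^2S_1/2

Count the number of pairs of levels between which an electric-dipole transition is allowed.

(a)–(b): forbidden (parity).
(a)–(c): allowed.
(a)–(d): forbidden (ΔL).
(b)–(c): allowed.
(b)–(d): allowed.
(c)–(d): forbidden (parity, ΔL).
Allowed pairs: 3 of 6.

3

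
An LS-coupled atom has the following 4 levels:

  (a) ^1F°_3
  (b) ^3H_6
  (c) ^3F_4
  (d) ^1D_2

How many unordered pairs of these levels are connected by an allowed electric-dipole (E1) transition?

(a)–(b): forbidden (ΔS, ΔL, ΔJ).
(a)–(c): forbidden (ΔS).
(a)–(d): allowed.
(b)–(c): forbidden (parity, ΔL, ΔJ).
(b)–(d): forbidden (parity, ΔS, ΔL, ΔJ).
(c)–(d): forbidden (parity, ΔS, ΔJ).
Allowed pairs: 1 of 6.

1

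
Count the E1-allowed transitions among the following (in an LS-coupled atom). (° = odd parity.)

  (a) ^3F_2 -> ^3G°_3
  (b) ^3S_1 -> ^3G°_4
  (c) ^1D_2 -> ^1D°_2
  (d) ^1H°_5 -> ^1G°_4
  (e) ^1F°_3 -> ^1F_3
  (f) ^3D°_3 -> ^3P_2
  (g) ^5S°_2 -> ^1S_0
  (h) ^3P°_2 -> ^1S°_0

4

(a) allowed
(b) forbidden (ΔL, ΔJ fail)
(c) allowed
(d) forbidden (parity fails)
(e) allowed
(f) allowed
(g) forbidden (ΔS, ΔL, ΔJ fail)
(h) forbidden (parity, ΔS, ΔJ fail)
Total allowed: 4 of 8.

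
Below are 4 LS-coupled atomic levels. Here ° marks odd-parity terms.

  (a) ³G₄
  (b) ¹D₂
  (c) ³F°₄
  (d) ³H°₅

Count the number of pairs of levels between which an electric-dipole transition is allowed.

2

(a)–(b): forbidden (parity, ΔS, ΔL, ΔJ).
(a)–(c): allowed.
(a)–(d): allowed.
(b)–(c): forbidden (ΔS, ΔJ).
(b)–(d): forbidden (ΔS, ΔL, ΔJ).
(c)–(d): forbidden (parity, ΔL).
Allowed pairs: 2 of 6.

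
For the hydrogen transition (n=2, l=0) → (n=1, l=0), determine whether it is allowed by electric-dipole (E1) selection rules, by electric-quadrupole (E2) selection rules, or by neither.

neither

Δl = 0 − 0 = +0; l_i + l_f = 0.
E1 (Δl = ±1): not satisfied.
E2 (Δl = 0,±2, l_i+l_f ≥ 2): not satisfied.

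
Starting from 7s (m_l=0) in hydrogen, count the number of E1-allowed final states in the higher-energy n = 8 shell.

E1 requires Δl = ±1, so l_f ∈ {-1, 1}; with 0 ≤ l_f ≤ n_f−1 = 7, the allowed l_f values are {1}.
For l_f = 1: m_f ∈ {m_i−1, m_i, m_i+1} ∩ [−1, 1] = {-1, 0, 1} → 3 states.
Total: 3.

3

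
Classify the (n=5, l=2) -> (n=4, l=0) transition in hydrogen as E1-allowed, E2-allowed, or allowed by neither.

Δl = 0 − 2 = -2; l_i + l_f = 2.
E1 (Δl = ±1): not satisfied.
E2 (Δl = 0,±2, l_i+l_f ≥ 2): satisfied.

E2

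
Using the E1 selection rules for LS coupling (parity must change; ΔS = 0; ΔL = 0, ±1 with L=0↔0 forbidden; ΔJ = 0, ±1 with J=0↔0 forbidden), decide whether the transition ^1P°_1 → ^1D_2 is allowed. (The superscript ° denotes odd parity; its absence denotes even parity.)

Parity must change: odd → even — passes.
ΔS = 0: S: 0 → 0 — passes.
ΔL = 0, ±1 (not L=0↔0): L: 1 → 2, ΔL = +1 — passes.
ΔJ = 0, ±1 (not J=0↔0): J: 1 → 2, ΔJ = +1 — passes.
All four E1 rules are satisfied.

allowed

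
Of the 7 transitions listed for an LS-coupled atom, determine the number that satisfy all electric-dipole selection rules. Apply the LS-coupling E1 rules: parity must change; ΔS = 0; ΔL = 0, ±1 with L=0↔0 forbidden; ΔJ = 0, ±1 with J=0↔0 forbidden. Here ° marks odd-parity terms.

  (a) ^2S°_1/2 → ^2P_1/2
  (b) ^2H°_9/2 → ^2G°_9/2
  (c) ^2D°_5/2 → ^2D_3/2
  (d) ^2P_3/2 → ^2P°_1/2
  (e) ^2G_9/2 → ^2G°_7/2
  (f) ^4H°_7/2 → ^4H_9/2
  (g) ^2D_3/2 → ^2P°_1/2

(a) allowed
(b) forbidden (parity fails)
(c) allowed
(d) allowed
(e) allowed
(f) allowed
(g) allowed
Total allowed: 6 of 7.

6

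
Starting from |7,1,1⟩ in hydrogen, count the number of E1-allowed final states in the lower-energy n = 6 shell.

4

E1 requires Δl = ±1, so l_f ∈ {0, 2}; with 0 ≤ l_f ≤ n_f−1 = 5, the allowed l_f values are {0, 2}.
For l_f = 0: m_f ∈ {m_i−1, m_i, m_i+1} ∩ [−0, 0] = {0} → 1 state.
For l_f = 2: m_f ∈ {m_i−1, m_i, m_i+1} ∩ [−2, 2] = {0, 1, 2} → 3 states.
Total: 4.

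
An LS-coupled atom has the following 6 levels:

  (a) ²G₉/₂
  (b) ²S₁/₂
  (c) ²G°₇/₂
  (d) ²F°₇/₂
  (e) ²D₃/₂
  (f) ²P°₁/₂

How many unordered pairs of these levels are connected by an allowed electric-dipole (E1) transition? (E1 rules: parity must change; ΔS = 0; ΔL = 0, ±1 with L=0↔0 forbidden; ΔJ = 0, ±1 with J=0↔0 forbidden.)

(a)–(b): forbidden (parity, ΔL, ΔJ).
(a)–(c): allowed.
(a)–(d): allowed.
(a)–(e): forbidden (parity, ΔL, ΔJ).
(a)–(f): forbidden (ΔL, ΔJ).
(b)–(c): forbidden (ΔL, ΔJ).
(b)–(d): forbidden (ΔL, ΔJ).
(b)–(e): forbidden (parity, ΔL).
(b)–(f): allowed.
(c)–(d): forbidden (parity).
(c)–(e): forbidden (ΔL, ΔJ).
(c)–(f): forbidden (parity, ΔL, ΔJ).
(d)–(e): forbidden (ΔJ).
(d)–(f): forbidden (parity, ΔL, ΔJ).
(e)–(f): allowed.
Allowed pairs: 4 of 15.

4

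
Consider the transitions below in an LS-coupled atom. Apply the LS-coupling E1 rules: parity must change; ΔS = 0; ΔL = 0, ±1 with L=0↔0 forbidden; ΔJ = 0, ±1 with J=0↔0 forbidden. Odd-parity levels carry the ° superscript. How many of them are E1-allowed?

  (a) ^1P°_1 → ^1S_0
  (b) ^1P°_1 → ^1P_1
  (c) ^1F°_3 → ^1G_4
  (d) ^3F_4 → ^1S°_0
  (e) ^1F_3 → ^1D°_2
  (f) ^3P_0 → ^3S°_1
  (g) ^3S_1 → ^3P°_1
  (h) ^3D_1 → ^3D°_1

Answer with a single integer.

(a) allowed
(b) allowed
(c) allowed
(d) forbidden (ΔS, ΔL, ΔJ fail)
(e) allowed
(f) allowed
(g) allowed
(h) allowed
Total allowed: 7 of 8.

7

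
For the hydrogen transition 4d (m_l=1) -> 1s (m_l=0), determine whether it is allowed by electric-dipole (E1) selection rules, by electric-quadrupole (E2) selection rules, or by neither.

E2

Δl = 0 − 2 = -2; l_i + l_f = 2.
Δm_l = -1.
E1 (Δl = ±1, |Δm_l| ≤ 1): not satisfied.
E2 (Δl = 0,±2, l_i+l_f ≥ 2, |Δm_l| ≤ 2): satisfied.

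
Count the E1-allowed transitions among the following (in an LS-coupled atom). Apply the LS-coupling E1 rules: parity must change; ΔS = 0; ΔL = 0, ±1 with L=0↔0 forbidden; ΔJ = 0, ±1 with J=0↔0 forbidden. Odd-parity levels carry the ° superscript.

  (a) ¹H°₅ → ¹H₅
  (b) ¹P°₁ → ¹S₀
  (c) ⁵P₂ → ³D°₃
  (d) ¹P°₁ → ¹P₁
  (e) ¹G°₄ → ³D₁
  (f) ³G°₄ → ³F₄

4

(a) allowed
(b) allowed
(c) forbidden (ΔS fails)
(d) allowed
(e) forbidden (ΔS, ΔL, ΔJ fail)
(f) allowed
Total allowed: 4 of 6.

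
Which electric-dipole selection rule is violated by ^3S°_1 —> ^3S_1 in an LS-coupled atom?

the L=0 ↔ L=0 exclusion

Parity must change: odd → even — passes.
ΔS = 0: S: 1 → 1 — passes.
ΔL = 0, ±1 (not L=0↔0): L: 0 → 0, ΔL = +0 — fails.
ΔJ = 0, ±1 (not J=0↔0): J: 1 → 1, ΔJ = +0 — passes.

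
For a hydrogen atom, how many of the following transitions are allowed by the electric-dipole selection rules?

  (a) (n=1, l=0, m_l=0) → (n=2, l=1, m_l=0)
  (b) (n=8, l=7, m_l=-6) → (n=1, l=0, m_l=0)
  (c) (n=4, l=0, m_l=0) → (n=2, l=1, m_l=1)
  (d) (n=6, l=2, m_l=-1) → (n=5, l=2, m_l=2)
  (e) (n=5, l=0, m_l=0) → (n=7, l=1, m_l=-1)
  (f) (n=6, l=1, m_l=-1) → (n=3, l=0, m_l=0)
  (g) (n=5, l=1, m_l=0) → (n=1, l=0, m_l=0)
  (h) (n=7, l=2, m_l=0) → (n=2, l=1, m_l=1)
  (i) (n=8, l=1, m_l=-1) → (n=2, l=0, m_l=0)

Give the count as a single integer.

7

(a) allowed
(b) forbidden — Δl = -7 (E1 requires Δl = ±1); Δm_l = +6 (E1 requires Δm_l = 0, ±1)
(c) allowed
(d) forbidden — Δl = +0 (E1 requires Δl = ±1); Δm_l = +3 (E1 requires Δm_l = 0, ±1)
(e) allowed
(f) allowed
(g) allowed
(h) allowed
(i) allowed
Total allowed: 7 of 9.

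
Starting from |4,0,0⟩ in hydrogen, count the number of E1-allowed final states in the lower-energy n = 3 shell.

E1 requires Δl = ±1, so l_f ∈ {-1, 1}; with 0 ≤ l_f ≤ n_f−1 = 2, the allowed l_f values are {1}.
For l_f = 1: m_f ∈ {m_i−1, m_i, m_i+1} ∩ [−1, 1] = {-1, 0, 1} → 3 states.
Total: 3.

3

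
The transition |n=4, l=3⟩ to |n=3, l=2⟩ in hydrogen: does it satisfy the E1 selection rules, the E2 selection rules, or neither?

E1

Δl = 2 − 3 = -1; l_i + l_f = 5.
E1 (Δl = ±1): satisfied.
E2 (Δl = 0,±2, l_i+l_f ≥ 2): not satisfied.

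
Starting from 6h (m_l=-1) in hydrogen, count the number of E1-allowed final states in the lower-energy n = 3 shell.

E1 requires l_f ∈ {4, 6}, but neither lies in [0, 2], so no final state is reachable.
Total: 0.

0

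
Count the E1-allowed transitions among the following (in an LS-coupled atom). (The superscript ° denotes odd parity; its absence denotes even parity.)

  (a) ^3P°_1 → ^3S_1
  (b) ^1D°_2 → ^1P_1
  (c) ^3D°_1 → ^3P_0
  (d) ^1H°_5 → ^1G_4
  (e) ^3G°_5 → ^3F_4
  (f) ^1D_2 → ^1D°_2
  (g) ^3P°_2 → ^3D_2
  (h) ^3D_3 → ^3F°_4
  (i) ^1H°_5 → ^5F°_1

8

(a) allowed
(b) allowed
(c) allowed
(d) allowed
(e) allowed
(f) allowed
(g) allowed
(h) allowed
(i) forbidden (parity, ΔS, ΔL, ΔJ fail)
Total allowed: 8 of 9.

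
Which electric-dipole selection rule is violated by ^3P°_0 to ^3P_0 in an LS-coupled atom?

the J=0 ↔ J=0 exclusion

Reading off the term symbols: S 1→1, L 1→1, J 0→0, parity odd→even.
ΔS = 0: S: 1 → 1 — ok.
ΔJ = 0, ±1 (not J=0↔0): J: 0 → 0, ΔJ = +0 — fails.
ΔL = 0, ±1 (not L=0↔0): L: 1 → 1, ΔL = +0 — ok.
Parity must change: odd → even — ok.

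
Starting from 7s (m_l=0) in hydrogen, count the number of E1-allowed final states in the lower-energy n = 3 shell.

3

E1 requires Δl = ±1, so l_f ∈ {-1, 1}; with 0 ≤ l_f ≤ n_f−1 = 2, the allowed l_f values are {1}.
For l_f = 1: m_f ∈ {m_i−1, m_i, m_i+1} ∩ [−1, 1] = {-1, 0, 1} → 3 states.
Total: 3.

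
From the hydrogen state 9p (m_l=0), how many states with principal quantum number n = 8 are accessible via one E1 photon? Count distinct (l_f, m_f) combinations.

4

E1 requires Δl = ±1, so l_f ∈ {0, 2}; with 0 ≤ l_f ≤ n_f−1 = 7, the allowed l_f values are {0, 2}.
For l_f = 0: m_f ∈ {m_i−1, m_i, m_i+1} ∩ [−0, 0] = {0} → 1 state.
For l_f = 2: m_f ∈ {m_i−1, m_i, m_i+1} ∩ [−2, 2] = {-1, 0, 1} → 3 states.
Total: 4.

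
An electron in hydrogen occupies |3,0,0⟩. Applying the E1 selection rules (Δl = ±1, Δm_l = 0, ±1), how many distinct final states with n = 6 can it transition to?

3

E1 requires Δl = ±1, so l_f ∈ {-1, 1}; with 0 ≤ l_f ≤ n_f−1 = 5, the allowed l_f values are {1}.
For l_f = 1: m_f ∈ {m_i−1, m_i, m_i+1} ∩ [−1, 1] = {-1, 0, 1} → 3 states.
Total: 3.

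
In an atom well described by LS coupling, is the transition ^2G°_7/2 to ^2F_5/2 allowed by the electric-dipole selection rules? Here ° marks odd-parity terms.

allowed

Parity must change: odd → even — satisfied.
ΔS = 0: S: 1/2 → 1/2 — satisfied.
ΔL = 0, ±1 (not L=0↔0): L: 4 → 3, ΔL = -1 — satisfied.
ΔJ = 0, ±1 (not J=0↔0): J: 7/2 → 5/2, ΔJ = -1 — satisfied.
All four E1 rules are satisfied.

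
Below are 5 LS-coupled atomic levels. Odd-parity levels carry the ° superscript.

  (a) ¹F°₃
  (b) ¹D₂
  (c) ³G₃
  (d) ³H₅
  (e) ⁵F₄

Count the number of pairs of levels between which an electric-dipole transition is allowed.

(a)–(b): allowed.
(a)–(c): forbidden (ΔS).
(a)–(d): forbidden (ΔS, ΔL, ΔJ).
(a)–(e): forbidden (ΔS).
(b)–(c): forbidden (parity, ΔS, ΔL).
(b)–(d): forbidden (parity, ΔS, ΔL, ΔJ).
(b)–(e): forbidden (parity, ΔS, ΔJ).
(c)–(d): forbidden (parity, ΔJ).
(c)–(e): forbidden (parity, ΔS).
(d)–(e): forbidden (parity, ΔS, ΔL).
Allowed pairs: 1 of 10.

1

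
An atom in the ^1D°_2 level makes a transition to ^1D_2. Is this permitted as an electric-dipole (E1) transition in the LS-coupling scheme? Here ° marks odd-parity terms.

Reading off the term symbols: S 0→0, L 2→2, J 2→2, parity odd→even.
Parity must change: odd → even — ok.
ΔS = 0: S: 0 → 0 — ok.
ΔL = 0, ±1 (not L=0↔0): L: 2 → 2, ΔL = +0 — ok.
ΔJ = 0, ±1 (not J=0↔0): J: 2 → 2, ΔJ = +0 — ok.
All four E1 rules are satisfied.

allowed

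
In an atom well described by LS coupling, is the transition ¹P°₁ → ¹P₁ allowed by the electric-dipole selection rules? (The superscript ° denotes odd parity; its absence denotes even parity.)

Initial level: S=0, L=1, J=1, parity odd. Final level: S=0, L=1, J=1, parity even.
Parity must change: odd → even — passes.
ΔS = 0: S: 0 → 0 — passes.
ΔL = 0, ±1 (not L=0↔0): L: 1 → 1, ΔL = +0 — passes.
ΔJ = 0, ±1 (not J=0↔0): J: 1 → 1, ΔJ = +0 — passes.
All four E1 rules are satisfied.

allowed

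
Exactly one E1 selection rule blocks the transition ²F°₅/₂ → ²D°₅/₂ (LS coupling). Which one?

Reading off the term symbols: S 1/2→1/2, L 3→2, J 5/2→5/2, parity odd→odd.
Parity must change: odd → odd — ✗.
ΔS = 0: S: 1/2 → 1/2 — ✓.
ΔL = 0, ±1 (not L=0↔0): L: 3 → 2, ΔL = -1 — ✓.
ΔJ = 0, ±1 (not J=0↔0): J: 5/2 → 5/2, ΔJ = +0 — ✓.

parity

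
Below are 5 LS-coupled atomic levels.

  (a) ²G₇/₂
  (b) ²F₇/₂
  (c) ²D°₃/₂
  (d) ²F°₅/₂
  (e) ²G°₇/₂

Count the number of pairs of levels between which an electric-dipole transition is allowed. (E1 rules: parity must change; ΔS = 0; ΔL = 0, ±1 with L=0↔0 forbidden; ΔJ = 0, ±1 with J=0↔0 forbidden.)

(a)–(b): forbidden (parity).
(a)–(c): forbidden (ΔL, ΔJ).
(a)–(d): allowed.
(a)–(e): allowed.
(b)–(c): forbidden (ΔJ).
(b)–(d): allowed.
(b)–(e): allowed.
(c)–(d): forbidden (parity).
(c)–(e): forbidden (parity, ΔL, ΔJ).
(d)–(e): forbidden (parity).
Allowed pairs: 4 of 10.

4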